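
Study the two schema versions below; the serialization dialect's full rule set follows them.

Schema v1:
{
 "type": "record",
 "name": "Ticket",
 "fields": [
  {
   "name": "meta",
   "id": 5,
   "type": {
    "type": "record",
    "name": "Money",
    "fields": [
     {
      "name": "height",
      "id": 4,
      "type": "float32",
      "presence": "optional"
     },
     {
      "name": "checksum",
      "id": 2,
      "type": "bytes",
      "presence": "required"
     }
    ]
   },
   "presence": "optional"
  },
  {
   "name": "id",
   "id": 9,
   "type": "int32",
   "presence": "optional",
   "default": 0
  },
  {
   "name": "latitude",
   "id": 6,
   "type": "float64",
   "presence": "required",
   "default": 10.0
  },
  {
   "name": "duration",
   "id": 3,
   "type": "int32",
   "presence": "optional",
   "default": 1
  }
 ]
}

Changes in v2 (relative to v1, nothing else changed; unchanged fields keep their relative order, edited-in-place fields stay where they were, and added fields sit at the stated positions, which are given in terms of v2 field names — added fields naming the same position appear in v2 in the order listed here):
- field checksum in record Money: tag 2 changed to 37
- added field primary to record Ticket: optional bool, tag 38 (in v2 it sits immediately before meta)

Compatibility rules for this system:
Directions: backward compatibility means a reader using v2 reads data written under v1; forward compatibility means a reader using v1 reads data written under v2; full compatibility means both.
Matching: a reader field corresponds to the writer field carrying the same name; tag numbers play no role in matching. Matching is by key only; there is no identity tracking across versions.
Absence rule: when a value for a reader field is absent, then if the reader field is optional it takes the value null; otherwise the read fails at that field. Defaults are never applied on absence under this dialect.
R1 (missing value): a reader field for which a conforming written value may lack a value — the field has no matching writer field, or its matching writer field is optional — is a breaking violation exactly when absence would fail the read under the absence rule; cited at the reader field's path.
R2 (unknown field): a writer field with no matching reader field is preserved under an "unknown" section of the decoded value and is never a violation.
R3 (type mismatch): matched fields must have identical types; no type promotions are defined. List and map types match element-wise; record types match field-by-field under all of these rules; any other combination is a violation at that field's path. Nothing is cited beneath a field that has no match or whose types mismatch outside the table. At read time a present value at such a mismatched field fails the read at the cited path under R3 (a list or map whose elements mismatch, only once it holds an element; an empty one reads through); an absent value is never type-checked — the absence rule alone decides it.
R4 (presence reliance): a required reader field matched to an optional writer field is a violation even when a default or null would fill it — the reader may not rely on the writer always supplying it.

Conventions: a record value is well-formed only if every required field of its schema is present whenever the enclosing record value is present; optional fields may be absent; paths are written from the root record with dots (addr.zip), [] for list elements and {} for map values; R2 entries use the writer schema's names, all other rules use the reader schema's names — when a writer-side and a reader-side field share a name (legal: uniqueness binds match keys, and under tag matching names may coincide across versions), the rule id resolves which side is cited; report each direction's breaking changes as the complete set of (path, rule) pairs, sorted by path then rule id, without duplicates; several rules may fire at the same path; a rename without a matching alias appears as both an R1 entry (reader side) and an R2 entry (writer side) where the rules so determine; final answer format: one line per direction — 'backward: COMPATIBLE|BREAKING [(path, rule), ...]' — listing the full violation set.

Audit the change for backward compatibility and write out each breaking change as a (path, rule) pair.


backward: COMPATIBLE []

in Ticket below, arrows point writer -> reader
backward for Ticket (reader v2, writer v1):
  primary has no writer counterpart
  writer optional, Money -> Money: reader meta maps from writer meta
  writer optional, int32 -> int32: reader id maps from writer id
  writer required, float64 -> float64: reader latitude maps from writer latitude
  writer optional, int32 -> int32: reader duration maps from writer duration
  writer optional, float32 -> float32: reader meta.height maps from writer meta.height
  writer required, bytes -> bytes: reader meta.checksum maps from writer meta.checksum
  => backward: COMPATIBLE
remaining Ticket differences; none change what is asked:
  field checksum in record Money: tag 2 changed to 37 -> triggers nothing under Ticket's printed rules — same verdict
  added field primary to record Ticket: optional bool, tag 38 (in v2 it sits immediately before meta) -> triggers nothing under Ticket's printed rules — same verdict


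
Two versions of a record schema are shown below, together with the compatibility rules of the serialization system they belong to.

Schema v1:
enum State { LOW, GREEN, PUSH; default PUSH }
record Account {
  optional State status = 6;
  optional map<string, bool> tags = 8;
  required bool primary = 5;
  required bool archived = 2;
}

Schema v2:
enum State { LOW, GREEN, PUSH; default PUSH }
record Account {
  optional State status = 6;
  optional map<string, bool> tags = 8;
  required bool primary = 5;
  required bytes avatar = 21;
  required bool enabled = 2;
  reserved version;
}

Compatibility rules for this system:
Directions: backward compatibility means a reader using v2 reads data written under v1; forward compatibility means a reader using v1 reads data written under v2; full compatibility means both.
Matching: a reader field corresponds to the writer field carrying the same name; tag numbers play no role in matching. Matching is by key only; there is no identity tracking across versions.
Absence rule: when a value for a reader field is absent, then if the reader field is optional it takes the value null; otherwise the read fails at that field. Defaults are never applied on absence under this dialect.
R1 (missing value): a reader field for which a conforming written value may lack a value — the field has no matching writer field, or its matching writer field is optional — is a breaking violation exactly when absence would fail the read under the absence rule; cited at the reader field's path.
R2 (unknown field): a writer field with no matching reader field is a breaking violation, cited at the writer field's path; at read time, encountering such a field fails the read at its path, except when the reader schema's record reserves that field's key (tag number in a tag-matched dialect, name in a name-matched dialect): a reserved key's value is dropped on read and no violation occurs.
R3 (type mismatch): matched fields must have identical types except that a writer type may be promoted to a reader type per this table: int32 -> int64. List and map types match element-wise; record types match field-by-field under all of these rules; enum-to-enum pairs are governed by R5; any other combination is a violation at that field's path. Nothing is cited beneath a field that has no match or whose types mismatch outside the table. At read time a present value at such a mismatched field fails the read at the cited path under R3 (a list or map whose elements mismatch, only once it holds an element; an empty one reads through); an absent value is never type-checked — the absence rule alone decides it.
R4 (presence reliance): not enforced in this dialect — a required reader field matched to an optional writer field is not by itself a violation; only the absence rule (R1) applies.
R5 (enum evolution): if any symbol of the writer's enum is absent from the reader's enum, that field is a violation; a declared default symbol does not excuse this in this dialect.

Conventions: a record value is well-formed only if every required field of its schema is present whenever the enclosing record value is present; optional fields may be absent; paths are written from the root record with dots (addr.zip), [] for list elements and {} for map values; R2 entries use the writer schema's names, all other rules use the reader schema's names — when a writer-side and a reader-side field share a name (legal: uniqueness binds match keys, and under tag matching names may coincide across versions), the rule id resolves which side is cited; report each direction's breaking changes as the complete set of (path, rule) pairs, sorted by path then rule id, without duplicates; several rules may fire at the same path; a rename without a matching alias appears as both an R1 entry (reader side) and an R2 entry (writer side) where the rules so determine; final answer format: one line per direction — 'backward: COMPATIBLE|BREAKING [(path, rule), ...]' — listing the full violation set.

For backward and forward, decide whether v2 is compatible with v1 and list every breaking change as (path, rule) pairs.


backward: BREAKING [(archived, R2), (avatar, R1), (enabled, R1)]; forward: BREAKING [(archived, R1), (avatar, R2), (enabled, R2)]

the writer's type comes first in each Account pair
backward analysis of Account with v2 as reader and v1 as writer:
  status <- status (State -> State, writer optional)
  tags <- tags (map<string, bool> -> map<string, bool>, writer optional)
  primary <- primary (bool -> bool, writer required)
  avatar: no writer-side match
  enabled: no writer-side match
  writer archived: unknown to reader
  R2 fires at archived
  R1 fires at avatar
  R1 fires at enabled
  => backward verdict for Account: BREAKING, 3 violation(s)
forward analysis of Account with v1 as reader and v2 as writer:
  status <- status (State -> State, writer optional)
  tags <- tags (map<string, bool> -> map<string, bool>, writer optional)
  primary <- primary (bool -> bool, writer required)
  archived: no writer-side match
  writer avatar: unknown to reader
  writer enabled: unknown to reader
  R1 fires at archived
  R2 fires at avatar
  R2 fires at enabled
  => forward verdict for Account: BREAKING, 3 violation(s)


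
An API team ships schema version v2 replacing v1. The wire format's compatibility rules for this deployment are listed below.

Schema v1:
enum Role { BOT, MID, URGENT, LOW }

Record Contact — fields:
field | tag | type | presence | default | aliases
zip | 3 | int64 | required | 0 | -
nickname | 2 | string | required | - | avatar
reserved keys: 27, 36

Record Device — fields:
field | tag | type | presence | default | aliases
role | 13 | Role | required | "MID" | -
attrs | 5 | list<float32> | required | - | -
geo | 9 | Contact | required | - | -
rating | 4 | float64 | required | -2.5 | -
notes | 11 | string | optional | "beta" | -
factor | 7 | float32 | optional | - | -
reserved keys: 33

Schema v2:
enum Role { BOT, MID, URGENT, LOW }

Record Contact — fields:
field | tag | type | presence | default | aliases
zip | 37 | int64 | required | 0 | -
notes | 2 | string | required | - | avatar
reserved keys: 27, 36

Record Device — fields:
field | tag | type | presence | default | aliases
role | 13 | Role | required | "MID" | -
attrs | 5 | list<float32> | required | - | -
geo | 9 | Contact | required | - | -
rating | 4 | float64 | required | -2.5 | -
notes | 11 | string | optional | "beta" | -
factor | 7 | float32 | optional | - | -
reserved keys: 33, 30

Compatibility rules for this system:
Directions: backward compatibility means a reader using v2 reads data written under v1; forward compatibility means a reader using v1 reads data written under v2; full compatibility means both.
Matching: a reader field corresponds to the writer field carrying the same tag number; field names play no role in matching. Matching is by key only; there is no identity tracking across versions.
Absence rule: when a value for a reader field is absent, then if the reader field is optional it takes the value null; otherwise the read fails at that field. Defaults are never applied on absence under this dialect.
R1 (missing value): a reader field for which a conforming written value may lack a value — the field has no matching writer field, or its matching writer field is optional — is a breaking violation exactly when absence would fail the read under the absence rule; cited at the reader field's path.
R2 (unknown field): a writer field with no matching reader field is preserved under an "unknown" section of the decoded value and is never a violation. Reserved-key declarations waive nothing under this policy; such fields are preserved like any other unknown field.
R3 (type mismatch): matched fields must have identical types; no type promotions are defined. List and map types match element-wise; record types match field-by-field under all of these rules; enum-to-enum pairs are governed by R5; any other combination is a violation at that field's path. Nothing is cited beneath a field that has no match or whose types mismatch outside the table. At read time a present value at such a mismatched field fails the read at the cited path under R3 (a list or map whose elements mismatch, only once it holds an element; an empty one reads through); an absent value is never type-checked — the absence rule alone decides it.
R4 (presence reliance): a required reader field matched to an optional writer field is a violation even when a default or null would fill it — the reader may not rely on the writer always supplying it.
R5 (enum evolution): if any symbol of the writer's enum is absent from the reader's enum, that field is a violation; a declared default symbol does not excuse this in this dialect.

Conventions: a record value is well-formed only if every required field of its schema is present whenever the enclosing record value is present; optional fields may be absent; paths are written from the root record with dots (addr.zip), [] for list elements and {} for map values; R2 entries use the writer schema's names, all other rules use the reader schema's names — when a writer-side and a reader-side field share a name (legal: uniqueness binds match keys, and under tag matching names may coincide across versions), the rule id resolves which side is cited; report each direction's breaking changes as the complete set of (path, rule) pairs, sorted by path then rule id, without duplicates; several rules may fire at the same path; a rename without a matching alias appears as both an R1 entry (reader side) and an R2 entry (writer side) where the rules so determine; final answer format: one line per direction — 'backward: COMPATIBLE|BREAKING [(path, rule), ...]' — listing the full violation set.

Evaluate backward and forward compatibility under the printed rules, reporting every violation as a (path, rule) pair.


the writer's type comes first in each Device pair
checking backward for Device: reader v2 against writer v1:
  role <- role (Role -> Role, writer required)
  attrs <- attrs (list<float32> -> list<float32>, writer required)
  geo <- geo (Contact -> Contact, writer required)
  rating <- rating (float64 -> float64, writer required)
  notes <- notes (string -> string, writer optional)
  factor <- factor (float32 -> float32, writer optional)
  no writer field matches reader geo.zip
  geo.notes <- geo.nickname (string -> string, writer required)
  writer field geo.zip has no reader counterpart
  rule R1 violated at geo.zip
  => 1 violation(s): backward is BREAKING for Device
checking forward for Device: reader v1 against writer v2:
  role <- role (Role -> Role, writer required)
  attrs <- attrs (list<float32> -> list<float32>, writer required)
  geo <- geo (Contact -> Contact, writer required)
  rating <- rating (float64 -> float64, writer required)
  notes <- notes (string -> string, writer optional)
  factor <- factor (float32 -> float32, writer optional)
  no writer field matches reader geo.zip
  geo.nickname <- geo.notes (string -> string, writer required)
  writer field geo.zip has no reader counterpart
  rule R1 violated at geo.zip
  => 1 violation(s): forward is BREAKING for Device

backward: BREAKING [(geo.zip, R1)]; forward: BREAKING [(geo.zip, R1)]


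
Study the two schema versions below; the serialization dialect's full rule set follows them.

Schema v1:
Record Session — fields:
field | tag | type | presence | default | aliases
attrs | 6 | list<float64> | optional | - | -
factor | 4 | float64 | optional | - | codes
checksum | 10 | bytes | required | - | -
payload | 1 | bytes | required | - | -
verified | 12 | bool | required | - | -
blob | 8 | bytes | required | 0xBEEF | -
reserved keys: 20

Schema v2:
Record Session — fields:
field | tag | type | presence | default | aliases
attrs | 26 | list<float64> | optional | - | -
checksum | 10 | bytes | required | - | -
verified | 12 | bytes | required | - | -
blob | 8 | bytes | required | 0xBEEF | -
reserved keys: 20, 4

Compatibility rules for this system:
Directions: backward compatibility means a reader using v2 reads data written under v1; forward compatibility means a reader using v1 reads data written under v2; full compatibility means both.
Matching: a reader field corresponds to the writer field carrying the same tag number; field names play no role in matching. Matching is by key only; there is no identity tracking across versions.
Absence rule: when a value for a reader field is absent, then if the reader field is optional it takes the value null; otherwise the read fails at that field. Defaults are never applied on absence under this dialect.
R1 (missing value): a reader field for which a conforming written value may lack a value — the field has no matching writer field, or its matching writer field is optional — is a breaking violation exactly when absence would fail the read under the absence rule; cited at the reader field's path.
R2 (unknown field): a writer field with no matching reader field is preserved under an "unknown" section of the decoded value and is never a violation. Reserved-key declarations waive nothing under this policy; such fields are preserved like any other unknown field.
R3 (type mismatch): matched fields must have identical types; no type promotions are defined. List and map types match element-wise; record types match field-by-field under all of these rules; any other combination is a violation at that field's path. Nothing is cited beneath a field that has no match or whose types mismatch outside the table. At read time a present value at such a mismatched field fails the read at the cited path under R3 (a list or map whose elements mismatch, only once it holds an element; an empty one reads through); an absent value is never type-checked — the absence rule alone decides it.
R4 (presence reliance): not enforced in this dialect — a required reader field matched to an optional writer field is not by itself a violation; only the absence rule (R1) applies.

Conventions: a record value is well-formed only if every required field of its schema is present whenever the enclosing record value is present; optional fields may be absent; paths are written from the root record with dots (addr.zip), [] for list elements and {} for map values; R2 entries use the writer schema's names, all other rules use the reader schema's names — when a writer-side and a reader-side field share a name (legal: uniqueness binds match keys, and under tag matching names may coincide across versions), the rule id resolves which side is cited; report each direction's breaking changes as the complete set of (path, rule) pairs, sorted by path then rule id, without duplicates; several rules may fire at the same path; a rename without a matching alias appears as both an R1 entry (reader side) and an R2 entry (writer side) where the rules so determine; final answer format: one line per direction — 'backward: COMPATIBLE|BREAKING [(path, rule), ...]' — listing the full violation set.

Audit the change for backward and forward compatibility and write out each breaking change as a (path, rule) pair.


backward: BREAKING [(verified, R3)]; forward: BREAKING [(payload, R1), (verified, R3)]

each type pair in Session: writer, then reader
backward pass over Session, reader schema v2, writer schema v1:
  attrs: no writer match
  checksum <- checksum (bytes -> bytes, writer required)
  verified <- verified (bool -> bytes, writer required)
  blob <- blob (bytes -> bytes, writer required)
  leftover writer field: attrs
  leftover writer field: factor
  leftover writer field: payload
  violation R3 at verified
  => backward: BREAKING (1)
forward pass over Session, reader schema v1, writer schema v2:
  attrs: no writer match
  factor: no writer match
  checksum <- checksum (bytes -> bytes, writer required)
  payload: no writer match
  verified <- verified (bytes -> bool, writer required)
  blob <- blob (bytes -> bytes, writer required)
  leftover writer field: attrs
  violation R1 at payload
  violation R3 at verified
  => forward: BREAKING (2)


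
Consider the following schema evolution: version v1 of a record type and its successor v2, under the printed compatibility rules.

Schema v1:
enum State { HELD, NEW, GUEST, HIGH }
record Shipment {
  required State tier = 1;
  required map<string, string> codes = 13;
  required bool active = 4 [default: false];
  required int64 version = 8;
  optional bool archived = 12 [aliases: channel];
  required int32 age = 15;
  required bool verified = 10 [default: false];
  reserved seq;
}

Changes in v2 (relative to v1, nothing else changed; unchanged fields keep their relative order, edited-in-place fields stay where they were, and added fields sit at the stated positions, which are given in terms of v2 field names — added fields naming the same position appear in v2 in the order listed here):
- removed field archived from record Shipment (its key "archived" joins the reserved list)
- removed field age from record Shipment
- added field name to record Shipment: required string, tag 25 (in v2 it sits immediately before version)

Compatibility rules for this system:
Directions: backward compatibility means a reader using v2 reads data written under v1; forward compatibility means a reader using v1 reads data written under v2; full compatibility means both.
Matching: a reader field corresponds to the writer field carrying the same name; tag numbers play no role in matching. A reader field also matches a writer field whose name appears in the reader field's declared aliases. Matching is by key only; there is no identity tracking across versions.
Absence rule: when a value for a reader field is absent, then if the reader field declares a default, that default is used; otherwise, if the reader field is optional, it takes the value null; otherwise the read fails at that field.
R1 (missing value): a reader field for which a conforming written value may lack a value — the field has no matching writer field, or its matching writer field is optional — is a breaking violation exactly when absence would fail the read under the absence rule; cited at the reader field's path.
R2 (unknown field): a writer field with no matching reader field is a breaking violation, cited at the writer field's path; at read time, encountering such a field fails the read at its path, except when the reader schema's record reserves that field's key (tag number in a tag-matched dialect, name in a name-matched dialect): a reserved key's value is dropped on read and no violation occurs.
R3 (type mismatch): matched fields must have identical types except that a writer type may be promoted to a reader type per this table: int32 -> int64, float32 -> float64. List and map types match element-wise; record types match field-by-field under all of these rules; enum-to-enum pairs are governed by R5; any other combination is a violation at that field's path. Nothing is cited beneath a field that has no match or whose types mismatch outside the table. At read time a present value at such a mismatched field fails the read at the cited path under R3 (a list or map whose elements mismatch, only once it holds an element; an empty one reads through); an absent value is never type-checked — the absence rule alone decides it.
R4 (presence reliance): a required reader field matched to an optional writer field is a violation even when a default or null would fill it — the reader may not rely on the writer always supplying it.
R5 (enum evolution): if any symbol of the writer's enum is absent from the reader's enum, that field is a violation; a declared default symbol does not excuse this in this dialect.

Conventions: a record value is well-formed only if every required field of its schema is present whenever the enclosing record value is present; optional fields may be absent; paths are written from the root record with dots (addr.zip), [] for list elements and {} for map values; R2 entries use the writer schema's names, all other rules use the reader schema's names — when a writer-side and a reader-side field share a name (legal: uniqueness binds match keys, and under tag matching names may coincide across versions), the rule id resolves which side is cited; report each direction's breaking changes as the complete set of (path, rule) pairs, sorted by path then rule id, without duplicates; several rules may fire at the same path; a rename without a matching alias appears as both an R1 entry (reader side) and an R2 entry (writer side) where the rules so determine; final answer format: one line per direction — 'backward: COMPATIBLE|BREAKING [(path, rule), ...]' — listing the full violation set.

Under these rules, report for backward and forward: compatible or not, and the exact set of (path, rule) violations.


backward: BREAKING [(age, R2), (name, R1)]; forward: BREAKING [(age, R1), (name, R2)]

each type pair in Shipment: writer, then reader
backward for Shipment (reader v2, writer v1):
  State -> State, writer required: tier aligns to tier
  map<string, string> -> map<string, string>, writer required: codes aligns to codes
  bool -> bool, writer required: active aligns to active
  name: no writer match
  int64 -> int64, writer required: version aligns to version
  bool -> bool, writer required: verified aligns to verified
  archived (writer side), unknown to reader
  age (writer side), unknown to reader
  R2 fires at age
  R1 fires at name
  backward on Shipment therefore BREAKING (2)
forward for Shipment (reader v1, writer v2):
  State -> State, writer required: tier aligns to tier
  map<string, string> -> map<string, string>, writer required: codes aligns to codes
  bool -> bool, writer required: active aligns to active
  int64 -> int64, writer required: version aligns to version
  archived: no writer match
  age: no writer match
  bool -> bool, writer required: verified aligns to verified
  name (writer side), unknown to reader
  R1 fires at age
  R2 fires at name
  forward on Shipment therefore BREAKING (2)


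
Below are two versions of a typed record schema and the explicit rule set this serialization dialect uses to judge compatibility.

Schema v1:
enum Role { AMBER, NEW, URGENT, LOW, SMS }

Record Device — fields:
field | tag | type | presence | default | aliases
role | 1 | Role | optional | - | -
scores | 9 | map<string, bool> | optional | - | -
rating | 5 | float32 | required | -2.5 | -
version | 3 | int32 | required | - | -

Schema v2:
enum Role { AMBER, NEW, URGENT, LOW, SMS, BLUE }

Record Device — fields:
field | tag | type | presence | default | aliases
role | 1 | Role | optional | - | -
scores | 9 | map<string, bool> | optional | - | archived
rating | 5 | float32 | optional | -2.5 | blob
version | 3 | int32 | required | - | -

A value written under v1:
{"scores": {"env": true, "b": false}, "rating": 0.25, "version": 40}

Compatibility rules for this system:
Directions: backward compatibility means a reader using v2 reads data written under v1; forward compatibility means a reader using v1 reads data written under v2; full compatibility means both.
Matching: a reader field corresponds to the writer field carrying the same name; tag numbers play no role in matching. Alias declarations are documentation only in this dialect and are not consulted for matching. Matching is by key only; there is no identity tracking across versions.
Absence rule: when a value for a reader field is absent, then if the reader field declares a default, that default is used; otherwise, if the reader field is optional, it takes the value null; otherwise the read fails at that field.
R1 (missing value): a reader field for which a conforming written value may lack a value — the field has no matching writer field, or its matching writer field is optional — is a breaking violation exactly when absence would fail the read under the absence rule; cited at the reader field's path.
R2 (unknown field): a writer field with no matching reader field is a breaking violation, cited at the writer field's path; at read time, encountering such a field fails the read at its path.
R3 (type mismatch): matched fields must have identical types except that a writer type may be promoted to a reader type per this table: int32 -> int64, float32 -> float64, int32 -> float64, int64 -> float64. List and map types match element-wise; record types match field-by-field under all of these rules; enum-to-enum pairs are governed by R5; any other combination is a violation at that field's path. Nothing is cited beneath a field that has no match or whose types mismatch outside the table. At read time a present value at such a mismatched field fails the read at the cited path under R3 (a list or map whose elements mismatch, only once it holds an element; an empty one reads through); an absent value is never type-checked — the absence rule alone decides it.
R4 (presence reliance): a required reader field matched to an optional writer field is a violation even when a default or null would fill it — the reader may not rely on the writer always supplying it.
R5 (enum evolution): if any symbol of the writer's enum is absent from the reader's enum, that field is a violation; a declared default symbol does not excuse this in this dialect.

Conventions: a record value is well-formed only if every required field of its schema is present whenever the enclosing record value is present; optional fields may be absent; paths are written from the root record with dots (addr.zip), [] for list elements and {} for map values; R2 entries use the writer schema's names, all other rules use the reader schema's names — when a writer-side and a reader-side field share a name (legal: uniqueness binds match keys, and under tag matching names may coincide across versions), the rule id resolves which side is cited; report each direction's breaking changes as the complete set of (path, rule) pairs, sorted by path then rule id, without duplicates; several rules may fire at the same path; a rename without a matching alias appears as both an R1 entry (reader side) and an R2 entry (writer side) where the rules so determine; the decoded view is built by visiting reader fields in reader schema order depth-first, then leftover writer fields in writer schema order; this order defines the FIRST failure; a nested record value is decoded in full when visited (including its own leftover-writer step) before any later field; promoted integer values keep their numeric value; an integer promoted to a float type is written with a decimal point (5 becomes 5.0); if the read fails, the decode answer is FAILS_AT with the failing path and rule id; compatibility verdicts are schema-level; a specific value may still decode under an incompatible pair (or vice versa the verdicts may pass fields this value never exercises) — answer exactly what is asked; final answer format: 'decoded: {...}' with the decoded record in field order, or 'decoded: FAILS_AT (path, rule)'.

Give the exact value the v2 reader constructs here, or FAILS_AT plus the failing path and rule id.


decoded: {"role": null, "scores": {"env": true, "b": false}, "rating": 0.25, "version": 40}

arrows below run writer -> reader for Device
migrating the Device value to v2:
  role := null (not supplied -> null)
  scores := {"env": true, "b": false}
  rating := 0.25
  version := 40
  => decoded: {"role": null, "scores": {"env": true, "b": false}, "rating": 0.25, "version": 40}
checking off the Device differences that do not matter here:
  enum Role (field role in record Device): symbol BLUE added -> schema-level compatibility only; this Device value's decode is unchanged
  field rating in record Device: required changed to optional -> schema-level compatibility only; this Device value's decode is unchanged


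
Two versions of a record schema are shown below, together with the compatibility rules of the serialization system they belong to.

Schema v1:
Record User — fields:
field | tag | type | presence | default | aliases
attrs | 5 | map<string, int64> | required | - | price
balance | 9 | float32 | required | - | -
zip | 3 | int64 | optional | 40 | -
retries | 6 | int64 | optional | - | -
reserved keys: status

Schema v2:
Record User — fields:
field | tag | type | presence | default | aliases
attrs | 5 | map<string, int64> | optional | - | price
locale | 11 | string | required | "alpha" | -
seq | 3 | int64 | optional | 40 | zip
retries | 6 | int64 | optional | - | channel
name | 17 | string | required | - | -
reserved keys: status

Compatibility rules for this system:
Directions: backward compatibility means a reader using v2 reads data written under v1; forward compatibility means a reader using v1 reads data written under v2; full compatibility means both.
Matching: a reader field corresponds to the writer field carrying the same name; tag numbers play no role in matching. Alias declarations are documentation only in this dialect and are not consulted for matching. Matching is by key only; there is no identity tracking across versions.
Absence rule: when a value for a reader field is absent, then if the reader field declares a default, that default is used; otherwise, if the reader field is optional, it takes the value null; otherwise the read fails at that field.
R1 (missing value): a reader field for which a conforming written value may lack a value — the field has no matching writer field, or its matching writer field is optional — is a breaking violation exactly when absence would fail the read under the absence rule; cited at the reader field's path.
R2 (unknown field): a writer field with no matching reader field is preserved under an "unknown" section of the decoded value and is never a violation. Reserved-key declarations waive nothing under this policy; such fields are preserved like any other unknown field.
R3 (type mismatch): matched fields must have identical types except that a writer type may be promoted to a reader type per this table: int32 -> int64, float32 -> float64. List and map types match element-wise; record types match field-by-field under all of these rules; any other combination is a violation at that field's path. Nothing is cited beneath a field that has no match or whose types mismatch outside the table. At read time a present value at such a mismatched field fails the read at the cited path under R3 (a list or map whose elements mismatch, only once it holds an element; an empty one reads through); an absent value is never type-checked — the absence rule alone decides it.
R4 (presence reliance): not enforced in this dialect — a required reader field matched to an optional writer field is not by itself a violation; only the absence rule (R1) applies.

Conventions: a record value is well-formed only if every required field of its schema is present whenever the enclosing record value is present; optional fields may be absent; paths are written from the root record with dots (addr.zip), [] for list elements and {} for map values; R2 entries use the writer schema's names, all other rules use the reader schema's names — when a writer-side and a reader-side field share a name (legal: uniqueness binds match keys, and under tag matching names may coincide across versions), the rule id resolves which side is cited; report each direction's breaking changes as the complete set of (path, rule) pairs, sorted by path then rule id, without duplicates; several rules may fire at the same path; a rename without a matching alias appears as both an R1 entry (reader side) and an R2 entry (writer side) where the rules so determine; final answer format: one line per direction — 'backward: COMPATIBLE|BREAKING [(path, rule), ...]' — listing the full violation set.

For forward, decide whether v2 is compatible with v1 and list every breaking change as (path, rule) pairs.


the writer's type comes first in each User pair
forward pass over User, reader schema v1, writer schema v2:
  attrs: paired with writer attrs (map<string, int64> -> map<string, int64>; writer optional)
  balance: no writer match
  zip: no writer match
  retries: paired with writer retries (int64 -> int64; writer optional)
  writer locale: unknown to reader
  writer seq: unknown to reader
  writer name: unknown to reader
  violation R1 at attrs
  violation R1 at balance
  forward on User therefore BREAKING (2)
diffs on User not affecting the asked answer:
  renamed field zip to seq in record User (alias zip declared on the renamed field) -> fires no rule on User, leaving the asked answer as it is
  added field name to record User: required string, tag 17 (in v2 it sits last) -> matters only for User's backward compatibility — outside the asked direction
  added field locale to record User: required string, tag 11, default "alpha" (in v2 it sits immediately before seq) -> fires no rule on User, leaving the asked answer as it is

forward: BREAKING [(attrs, R1), (balance, R1)]


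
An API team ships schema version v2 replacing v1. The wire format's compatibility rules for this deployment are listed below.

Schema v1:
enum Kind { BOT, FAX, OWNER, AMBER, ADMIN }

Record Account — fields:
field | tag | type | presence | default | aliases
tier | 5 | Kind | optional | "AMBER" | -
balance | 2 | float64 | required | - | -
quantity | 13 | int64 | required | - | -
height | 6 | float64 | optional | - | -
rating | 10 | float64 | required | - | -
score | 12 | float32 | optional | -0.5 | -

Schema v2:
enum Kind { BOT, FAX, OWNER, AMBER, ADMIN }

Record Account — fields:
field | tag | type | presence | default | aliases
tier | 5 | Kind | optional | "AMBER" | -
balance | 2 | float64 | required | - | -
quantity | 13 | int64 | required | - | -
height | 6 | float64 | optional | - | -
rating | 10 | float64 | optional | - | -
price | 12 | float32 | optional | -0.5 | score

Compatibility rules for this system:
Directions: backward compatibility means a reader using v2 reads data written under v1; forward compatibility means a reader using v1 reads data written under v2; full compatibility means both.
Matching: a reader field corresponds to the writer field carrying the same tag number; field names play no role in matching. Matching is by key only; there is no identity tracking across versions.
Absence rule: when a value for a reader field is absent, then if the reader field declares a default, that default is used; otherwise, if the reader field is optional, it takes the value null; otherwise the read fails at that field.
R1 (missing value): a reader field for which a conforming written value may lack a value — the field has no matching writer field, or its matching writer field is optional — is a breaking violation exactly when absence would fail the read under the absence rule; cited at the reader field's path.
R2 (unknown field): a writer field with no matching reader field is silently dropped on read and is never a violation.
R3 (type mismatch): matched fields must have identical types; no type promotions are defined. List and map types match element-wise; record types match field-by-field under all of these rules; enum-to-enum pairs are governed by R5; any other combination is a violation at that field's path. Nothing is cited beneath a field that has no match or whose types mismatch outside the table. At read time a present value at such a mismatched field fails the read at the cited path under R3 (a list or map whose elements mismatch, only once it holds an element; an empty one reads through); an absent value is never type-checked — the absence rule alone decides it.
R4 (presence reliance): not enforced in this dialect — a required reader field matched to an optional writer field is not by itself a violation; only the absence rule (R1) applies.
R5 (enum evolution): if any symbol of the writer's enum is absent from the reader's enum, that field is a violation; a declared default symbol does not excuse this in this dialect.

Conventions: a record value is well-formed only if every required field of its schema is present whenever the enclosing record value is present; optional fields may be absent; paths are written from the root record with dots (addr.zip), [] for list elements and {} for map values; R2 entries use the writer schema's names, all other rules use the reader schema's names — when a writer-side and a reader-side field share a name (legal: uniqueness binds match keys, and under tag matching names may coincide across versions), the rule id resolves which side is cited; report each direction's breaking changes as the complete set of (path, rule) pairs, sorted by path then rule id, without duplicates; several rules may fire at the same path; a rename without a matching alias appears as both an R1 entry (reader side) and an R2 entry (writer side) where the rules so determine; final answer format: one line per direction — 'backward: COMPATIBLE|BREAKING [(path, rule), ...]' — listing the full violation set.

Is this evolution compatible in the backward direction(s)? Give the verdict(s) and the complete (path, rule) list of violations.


backward: COMPATIBLE []

the writer's type comes first in each Account pair
backward pass over Account, reader schema v2, writer schema v1:
  writer optional, Kind -> Kind: reader tier maps from writer tier
  writer required, float64 -> float64: reader balance maps from writer balance
  writer required, int64 -> int64: reader quantity maps from writer quantity
  writer optional, float64 -> float64: reader height maps from writer height
  writer required, float64 -> float64: reader rating maps from writer rating
  writer optional, float32 -> float32: reader price maps from writer score
  => backward: COMPATIBLE
the rest of the Account diff is inert for this question:
  renamed field score to price in record Account (alias score declared on the renamed field) -> fires no rule on Account, leaving the asked answer as it is
  field rating in record Account: required changed to optional -> matters only for Account's forward compatibility — outside the asked direction
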